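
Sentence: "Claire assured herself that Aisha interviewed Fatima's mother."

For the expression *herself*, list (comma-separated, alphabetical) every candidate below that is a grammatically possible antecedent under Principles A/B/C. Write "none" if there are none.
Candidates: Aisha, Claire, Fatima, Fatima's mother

*herself* is a reflexive; Principle A requires it to be bound within its binding domain — the matrix clause.
— Aisha: subject of the clause headed by 'interviewed'; does not c-command the reflexive — cannot bind it (Principle A).
— Claire: subject of the matrix clause; c-commands the reflexive within its binding domain — allowed (Principle A).
— Fatima: possessor inside the object DP of the clause headed by 'interviewed'; does not c-command the reflexive — cannot bind it (Principle A).
— Fatima's mother: object of the clause headed by 'interviewed'; does not c-command the reflexive — cannot bind it (Principle A).

Claire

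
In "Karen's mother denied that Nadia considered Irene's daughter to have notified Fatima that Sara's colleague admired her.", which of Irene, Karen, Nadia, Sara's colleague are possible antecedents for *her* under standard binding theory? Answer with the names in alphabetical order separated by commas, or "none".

Irene, Karen, Nadia

*her* is a pronoun; Principle B requires it to be free in its binding domain — the clause headed by 'admired'.
— Irene: possessor inside the subject DP of the clause headed by 'notified'; does not c-command the pronoun — Principle B does not apply; allowed.
— Karen: possessor inside the subject DP of the matrix clause; does not c-command the pronoun — Principle B does not apply; allowed.
— Nadia: subject of the clause headed by 'considered'; c-commands the pronoun but lies outside its binding domain — allowed.
— Sara's colleague: subject of the clause headed by 'admired'; c-commands the pronoun within its binding domain — blocked (Principle B).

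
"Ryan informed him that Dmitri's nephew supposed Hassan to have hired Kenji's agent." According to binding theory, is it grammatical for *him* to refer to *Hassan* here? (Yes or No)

No

*Hassan* is an R-expression; Principle C requires it to be free (not bound by any c-commanding expression).
— him: object of the matrix clause; the pronoun c-commands the R-expression — coreference blocked (Principle C).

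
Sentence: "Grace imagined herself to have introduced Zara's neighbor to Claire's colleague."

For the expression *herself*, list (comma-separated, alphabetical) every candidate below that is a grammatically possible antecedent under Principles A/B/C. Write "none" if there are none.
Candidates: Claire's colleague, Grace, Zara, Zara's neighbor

Grace

*herself* is a reflexive; Principle A requires it to be bound within its binding domain — the matrix clause.
— Claire's colleague: second object of the clause headed by 'introduced'; does not c-command the reflexive — cannot bind it (Principle A).
— Grace: subject of the matrix clause; c-commands the reflexive within its binding domain — allowed (Principle A).
— Zara: possessor inside the object DP of the clause headed by 'introduced'; does not c-command the reflexive — cannot bind it (Principle A).
— Zara's neighbor: object of the clause headed by 'introduced'; does not c-command the reflexive — cannot bind it (Principle A).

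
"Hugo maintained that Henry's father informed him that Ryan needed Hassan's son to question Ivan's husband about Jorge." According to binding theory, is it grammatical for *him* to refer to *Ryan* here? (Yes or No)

No

*Ryan* is an R-expression; Principle C requires it to be free (not bound by any c-commanding expression).
— him: object of the clause headed by 'informed'; the pronoun c-commands the R-expression — coreference blocked (Principle C).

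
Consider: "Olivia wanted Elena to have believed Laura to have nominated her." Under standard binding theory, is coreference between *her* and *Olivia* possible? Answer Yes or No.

Yes

*Olivia* is an R-expression; Principle C requires it to be free (not bound by any c-commanding expression).
— her: object of the clause headed by 'nominated'; the pronoun does not c-command the R-expression — coreference allowed.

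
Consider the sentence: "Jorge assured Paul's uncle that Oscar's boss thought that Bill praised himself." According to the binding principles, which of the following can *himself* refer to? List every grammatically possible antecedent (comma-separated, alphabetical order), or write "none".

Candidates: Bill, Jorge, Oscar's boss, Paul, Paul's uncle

Bill

*himself* is a reflexive; Principle A requires it to be bound within its binding domain — the clause headed by 'praised'.
— Bill: subject of the clause headed by 'praised'; c-commands the reflexive within its binding domain — allowed (Principle A).
— Jorge: subject of the matrix clause; c-commands the reflexive but lies outside its binding domain — cannot bind it (Principle A).
— Oscar's boss: subject of the clause headed by 'thought'; c-commands the reflexive but lies outside its binding domain — cannot bind it (Principle A).
— Paul: possessor inside the object DP of the matrix clause; does not c-command the reflexive — cannot bind it (Principle A).
— Paul's uncle: object of the matrix clause; c-commands the reflexive but lies outside its binding domain — cannot bind it (Principle A).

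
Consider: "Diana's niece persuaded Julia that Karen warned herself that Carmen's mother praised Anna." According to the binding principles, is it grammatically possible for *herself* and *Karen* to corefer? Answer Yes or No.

*herself* is a reflexive; Principle A requires it to be bound within its binding domain — the clause headed by 'warned'.
— Karen: subject of the clause headed by 'warned'; c-commands the reflexive within its binding domain — allowed (Principle A).

Yes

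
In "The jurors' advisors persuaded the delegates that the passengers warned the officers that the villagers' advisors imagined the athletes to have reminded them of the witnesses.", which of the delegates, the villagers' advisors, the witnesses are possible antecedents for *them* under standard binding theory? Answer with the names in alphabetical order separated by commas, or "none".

*them* is a pronoun; Principle B requires it to be free in its binding domain — the clause headed by 'reminded'.
— the delegates: object of the matrix clause; c-commands the pronoun but lies outside its binding domain — allowed.
— the villagers' advisors: subject of the clause headed by 'imagined'; c-commands the pronoun but lies outside its binding domain — allowed.
— the witnesses: second object of the clause headed by 'reminded'; is c-commanded by the pronoun; coreference would bind this R-expression — blocked (Principle C).

the delegates, the villagers' advisors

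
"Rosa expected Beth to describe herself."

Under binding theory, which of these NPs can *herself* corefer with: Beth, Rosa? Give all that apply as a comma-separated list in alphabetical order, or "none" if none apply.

Beth

*herself* is a reflexive; Principle A requires it to be bound within its binding domain — the clause headed by 'describe'.
— Beth: subject of the clause headed by 'describe'; c-commands the reflexive within its binding domain — allowed (Principle A).
— Rosa: subject of the matrix clause; c-commands the reflexive but lies outside its binding domain — cannot bind it (Principle A).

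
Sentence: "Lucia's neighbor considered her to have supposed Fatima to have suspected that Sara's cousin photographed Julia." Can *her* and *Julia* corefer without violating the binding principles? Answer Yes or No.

*Julia* is an R-expression; Principle C requires it to be free (not bound by any c-commanding expression).
— her: subject of the clause headed by 'supposed'; the pronoun c-commands the R-expression — coreference blocked (Principle C).

No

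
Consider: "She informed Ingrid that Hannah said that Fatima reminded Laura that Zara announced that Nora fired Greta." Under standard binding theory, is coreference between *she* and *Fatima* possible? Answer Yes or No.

No

*Fatima* is an R-expression; Principle C requires it to be free (not bound by any c-commanding expression).
— she: subject of the matrix clause; the pronoun c-commands the R-expression — coreference blocked (Principle C).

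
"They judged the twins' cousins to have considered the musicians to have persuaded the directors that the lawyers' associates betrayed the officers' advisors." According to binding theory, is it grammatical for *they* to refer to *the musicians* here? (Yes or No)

No

*the musicians* is an R-expression; Principle C requires it to be free (not bound by any c-commanding expression).
— they: subject of the matrix clause; the pronoun c-commands the R-expression — coreference blocked (Principle C).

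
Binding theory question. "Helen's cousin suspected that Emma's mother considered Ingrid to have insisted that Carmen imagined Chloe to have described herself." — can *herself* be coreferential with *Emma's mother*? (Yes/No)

*herself* is a reflexive; Principle A requires it to be bound within its binding domain — the clause headed by 'described'.
— Emma's mother: subject of the clause headed by 'considered'; c-commands the reflexive but lies outside its binding domain — cannot bind it (Principle A).

No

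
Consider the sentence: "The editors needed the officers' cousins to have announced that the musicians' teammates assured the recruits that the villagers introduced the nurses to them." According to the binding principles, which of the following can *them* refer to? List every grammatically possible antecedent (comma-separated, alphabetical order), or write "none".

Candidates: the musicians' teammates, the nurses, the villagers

*them* is a pronoun; Principle B requires it to be free in its binding domain — the clause headed by 'introduced'.
— the musicians' teammates: subject of the clause headed by 'assured'; c-commands the pronoun but lies outside its binding domain — allowed.
— the nurses: object of the clause headed by 'introduced'; c-commands the pronoun within its binding domain — blocked (Principle B).
— the villagers: subject of the clause headed by 'introduced'; c-commands the pronoun within its binding domain — blocked (Principle B).

the musicians' teammates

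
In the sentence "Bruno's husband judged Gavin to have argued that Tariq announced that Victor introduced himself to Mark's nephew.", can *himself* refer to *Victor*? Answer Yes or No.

Yes

*himself* is a reflexive; Principle A requires it to be bound within its binding domain — the clause headed by 'introduced'.
— Victor: subject of the clause headed by 'introduced'; c-commands the reflexive within its binding domain — allowed (Principle A).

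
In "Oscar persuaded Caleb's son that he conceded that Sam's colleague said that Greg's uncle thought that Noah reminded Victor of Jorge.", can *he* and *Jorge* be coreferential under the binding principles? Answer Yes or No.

*Jorge* is an R-expression; Principle C requires it to be free (not bound by any c-commanding expression).
— he: subject of the clause headed by 'conceded'; the pronoun c-commands the R-expression — coreference blocked (Principle C).

No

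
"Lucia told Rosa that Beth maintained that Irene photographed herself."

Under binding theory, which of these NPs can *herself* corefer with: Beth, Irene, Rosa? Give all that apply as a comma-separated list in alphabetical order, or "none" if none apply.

Irene

*herself* is a reflexive; Principle A requires it to be bound within its binding domain — the clause headed by 'photographed'.
— Beth: subject of the clause headed by 'maintained'; c-commands the reflexive but lies outside its binding domain — cannot bind it (Principle A).
— Irene: subject of the clause headed by 'photographed'; c-commands the reflexive within its binding domain — allowed (Principle A).
— Rosa: object of the matrix clause; c-commands the reflexive but lies outside its binding domain — cannot bind it (Principle A).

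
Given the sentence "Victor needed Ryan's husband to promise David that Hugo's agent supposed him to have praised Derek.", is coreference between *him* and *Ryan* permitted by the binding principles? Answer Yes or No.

*him* is a pronoun; Principle B requires it to be free in its binding domain — the clause headed by 'supposed'.
— Ryan: possessor inside the subject DP of the clause headed by 'promise'; does not c-command the pronoun — Principle B does not apply; allowed.

Yes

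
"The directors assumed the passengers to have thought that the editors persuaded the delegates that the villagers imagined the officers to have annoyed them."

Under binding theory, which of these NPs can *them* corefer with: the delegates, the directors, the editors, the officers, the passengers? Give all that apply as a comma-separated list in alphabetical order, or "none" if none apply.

the delegates, the directors, the editors, the passengers

*them* is a pronoun; Principle B requires it to be free in its binding domain — the clause headed by 'annoyed'.
— the delegates: object of the clause headed by 'persuaded'; c-commands the pronoun but lies outside its binding domain — allowed.
— the directors: subject of the matrix clause; c-commands the pronoun but lies outside its binding domain — allowed.
— the editors: subject of the clause headed by 'persuaded'; c-commands the pronoun but lies outside its binding domain — allowed.
— the officers: subject of the clause headed by 'annoyed'; c-commands the pronoun within its binding domain — blocked (Principle B).
— the passengers: subject of the clause headed by 'thought'; c-commands the pronoun but lies outside its binding domain — allowed.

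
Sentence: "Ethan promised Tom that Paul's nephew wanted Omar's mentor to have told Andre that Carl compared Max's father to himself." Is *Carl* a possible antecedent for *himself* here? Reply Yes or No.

*himself* is a reflexive; Principle A requires it to be bound within its binding domain — the clause headed by 'compared'.
— Carl: subject of the clause headed by 'compared'; c-commands the reflexive within its binding domain — allowed (Principle A).

Yes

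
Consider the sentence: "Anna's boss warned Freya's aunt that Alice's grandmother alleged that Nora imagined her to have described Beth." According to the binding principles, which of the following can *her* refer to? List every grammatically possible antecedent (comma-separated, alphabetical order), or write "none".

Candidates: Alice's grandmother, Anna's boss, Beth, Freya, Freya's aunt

*her* is a pronoun; Principle B requires it to be free in its binding domain — the clause headed by 'imagined'.
— Alice's grandmother: subject of the clause headed by 'alleged'; c-commands the pronoun but lies outside its binding domain — allowed.
— Anna's boss: subject of the matrix clause; c-commands the pronoun but lies outside its binding domain — allowed.
— Beth: object of the clause headed by 'described'; is c-commanded by the pronoun; coreference would bind this R-expression — blocked (Principle C).
— Freya: possessor inside the object DP of the matrix clause; does not c-command the pronoun — Principle B does not apply; allowed.
— Freya's aunt: object of the matrix clause; c-commands the pronoun but lies outside its binding domain — allowed.

Alice's grandmother, Anna's boss, Freya, Freya's aunt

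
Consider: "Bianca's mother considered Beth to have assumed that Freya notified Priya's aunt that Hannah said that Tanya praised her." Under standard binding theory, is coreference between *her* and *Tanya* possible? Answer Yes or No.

No

*Tanya* is an R-expression; Principle C requires it to be free (not bound by any c-commanding expression).
— her: object of the clause headed by 'praised'; the R-expression locally c-commands the pronoun — coreference blocked (Principle B on the pronoun).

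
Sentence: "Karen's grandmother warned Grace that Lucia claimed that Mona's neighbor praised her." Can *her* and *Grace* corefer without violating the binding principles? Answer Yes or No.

*Grace* is an R-expression; Principle C requires it to be free (not bound by any c-commanding expression).
— her: object of the clause headed by 'praised'; the pronoun does not c-command the R-expression — coreference allowed.

Yes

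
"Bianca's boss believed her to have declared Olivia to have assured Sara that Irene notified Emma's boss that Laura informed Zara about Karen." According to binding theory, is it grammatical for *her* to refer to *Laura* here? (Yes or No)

*Laura* is an R-expression; Principle C requires it to be free (not bound by any c-commanding expression).
— her: subject of the clause headed by 'declared'; the pronoun c-commands the R-expression — coreference blocked (Principle C).

No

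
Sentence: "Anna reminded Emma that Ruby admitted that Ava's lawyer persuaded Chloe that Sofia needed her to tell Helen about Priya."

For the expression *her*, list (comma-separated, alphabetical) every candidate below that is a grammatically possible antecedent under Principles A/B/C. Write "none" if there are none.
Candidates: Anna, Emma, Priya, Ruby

Anna, Emma, Ruby

*her* is a pronoun; Principle B requires it to be free in its binding domain — the clause headed by 'needed'.
— Anna: subject of the matrix clause; c-commands the pronoun but lies outside its binding domain — allowed.
— Emma: object of the matrix clause; c-commands the pronoun but lies outside its binding domain — allowed.
— Priya: second object of the clause headed by 'tell'; is c-commanded by the pronoun; coreference would bind this R-expression — blocked (Principle C).
— Ruby: subject of the clause headed by 'admitted'; c-commands the pronoun but lies outside its binding domain — allowed.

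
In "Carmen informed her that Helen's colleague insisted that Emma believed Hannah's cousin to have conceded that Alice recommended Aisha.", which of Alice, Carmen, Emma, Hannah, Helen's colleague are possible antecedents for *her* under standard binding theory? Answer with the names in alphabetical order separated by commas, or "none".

*her* is a pronoun; Principle B requires it to be free in its binding domain — the matrix clause.
— Alice: subject of the clause headed by 'recommended'; is c-commanded by the pronoun; coreference would bind this R-expression — blocked (Principle C).
— Carmen: subject of the matrix clause; c-commands the pronoun within its binding domain — blocked (Principle B).
— Emma: subject of the clause headed by 'believed'; is c-commanded by the pronoun; coreference would bind this R-expression — blocked (Principle C).
— Hannah: possessor inside the subject DP of the clause headed by 'conceded'; is c-commanded by the pronoun; coreference would bind this R-expression — blocked (Principle C).
— Helen's colleague: subject of the clause headed by 'insisted'; is c-commanded by the pronoun; coreference would bind this R-expression — blocked (Principle C).

none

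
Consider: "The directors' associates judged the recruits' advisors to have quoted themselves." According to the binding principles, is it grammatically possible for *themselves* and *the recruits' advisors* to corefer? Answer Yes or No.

Yes

*themselves* is a reflexive; Principle A requires it to be bound within its binding domain — the clause headed by 'quoted'.
— the recruits' advisors: subject of the clause headed by 'quoted'; c-commands the reflexive within its binding domain — allowed (Principle A).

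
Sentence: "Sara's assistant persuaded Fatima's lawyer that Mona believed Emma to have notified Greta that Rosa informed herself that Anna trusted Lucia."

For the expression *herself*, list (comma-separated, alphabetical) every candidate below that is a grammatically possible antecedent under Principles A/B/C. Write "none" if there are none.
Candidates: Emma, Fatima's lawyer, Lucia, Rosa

*herself* is a reflexive; Principle A requires it to be bound within its binding domain — the clause headed by 'informed'.
— Emma: subject of the clause headed by 'notified'; c-commands the reflexive but lies outside its binding domain — cannot bind it (Principle A).
— Fatima's lawyer: object of the matrix clause; c-commands the reflexive but lies outside its binding domain — cannot bind it (Principle A).
— Lucia: object of the clause headed by 'trusted'; does not c-command the reflexive — cannot bind it (Principle A).
— Rosa: subject of the clause headed by 'informed'; c-commands the reflexive within its binding domain — allowed (Principle A).

Rosa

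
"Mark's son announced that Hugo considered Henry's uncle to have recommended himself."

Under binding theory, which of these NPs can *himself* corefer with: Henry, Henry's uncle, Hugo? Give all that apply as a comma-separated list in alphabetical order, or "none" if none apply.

*himself* is a reflexive; Principle A requires it to be bound within its binding domain — the clause headed by 'recommended'.
— Henry: possessor inside the subject DP of the clause headed by 'recommended'; does not c-command the reflexive — cannot bind it (Principle A).
— Henry's uncle: subject of the clause headed by 'recommended'; c-commands the reflexive within its binding domain — allowed (Principle A).
— Hugo: subject of the clause headed by 'considered'; c-commands the reflexive but lies outside its binding domain — cannot bind it (Principle A).

Henry's uncle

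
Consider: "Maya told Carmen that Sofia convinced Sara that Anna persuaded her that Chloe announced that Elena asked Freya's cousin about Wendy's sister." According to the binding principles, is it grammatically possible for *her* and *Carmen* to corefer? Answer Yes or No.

Yes

*her* is a pronoun; Principle B requires it to be free in its binding domain — the clause headed by 'persuaded'.
— Carmen: object of the matrix clause; c-commands the pronoun but lies outside its binding domain — allowed.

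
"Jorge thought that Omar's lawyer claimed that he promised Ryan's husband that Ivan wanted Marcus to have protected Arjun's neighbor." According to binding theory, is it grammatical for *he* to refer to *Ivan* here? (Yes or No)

*Ivan* is an R-expression; Principle C requires it to be free (not bound by any c-commanding expression).
— he: subject of the clause headed by 'promised'; the pronoun c-commands the R-expression — coreference blocked (Principle C).

No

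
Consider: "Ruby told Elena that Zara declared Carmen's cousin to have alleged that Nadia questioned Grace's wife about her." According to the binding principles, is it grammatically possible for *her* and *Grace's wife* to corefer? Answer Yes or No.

*her* is a pronoun; Principle B requires it to be free in its binding domain — the clause headed by 'questioned'.
— Grace's wife: object of the clause headed by 'questioned'; c-commands the pronoun within its binding domain — blocked (Principle B).

No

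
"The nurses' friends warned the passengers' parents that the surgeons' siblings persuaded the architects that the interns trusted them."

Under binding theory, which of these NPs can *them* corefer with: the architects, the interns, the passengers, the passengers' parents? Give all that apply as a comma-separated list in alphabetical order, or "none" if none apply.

the architects, the passengers, the passengers' parents

*them* is a pronoun; Principle B requires it to be free in its binding domain — the clause headed by 'trusted'.
— the architects: object of the clause headed by 'persuaded'; c-commands the pronoun but lies outside its binding domain — allowed.
— the interns: subject of the clause headed by 'trusted'; c-commands the pronoun within its binding domain — blocked (Principle B).
— the passengers: possessor inside the object DP of the matrix clause; does not c-command the pronoun — Principle B does not apply; allowed.
— the passengers' parents: object of the matrix clause; c-commands the pronoun but lies outside its binding domain — allowed.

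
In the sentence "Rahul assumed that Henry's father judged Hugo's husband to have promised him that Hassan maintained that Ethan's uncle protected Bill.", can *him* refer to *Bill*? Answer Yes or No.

No

*him* is a pronoun; Principle B requires it to be free in its binding domain — the clause headed by 'promised'.
— Bill: object of the clause headed by 'protected'; is c-commanded by the pronoun; coreference would bind this R-expression — blocked (Principle C).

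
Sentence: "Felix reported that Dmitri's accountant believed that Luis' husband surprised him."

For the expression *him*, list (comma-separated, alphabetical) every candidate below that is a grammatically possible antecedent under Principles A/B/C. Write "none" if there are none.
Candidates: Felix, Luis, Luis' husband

*him* is a pronoun; Principle B requires it to be free in its binding domain — the clause headed by 'surprised'.
— Felix: subject of the matrix clause; c-commands the pronoun but lies outside its binding domain — allowed.
— Luis: possessor inside the subject DP of the clause headed by 'surprised'; does not c-command the pronoun — Principle B does not apply; allowed.
— Luis' husband: subject of the clause headed by 'surprised'; c-commands the pronoun within its binding domain — blocked (Principle B).

Felix, Luis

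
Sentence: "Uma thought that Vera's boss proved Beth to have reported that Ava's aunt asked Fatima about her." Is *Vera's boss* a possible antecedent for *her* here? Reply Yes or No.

*her* is a pronoun; Principle B requires it to be free in its binding domain — the clause headed by 'asked'.
— Vera's boss: subject of the clause headed by 'proved'; c-commands the pronoun but lies outside its binding domain — allowed.

Yes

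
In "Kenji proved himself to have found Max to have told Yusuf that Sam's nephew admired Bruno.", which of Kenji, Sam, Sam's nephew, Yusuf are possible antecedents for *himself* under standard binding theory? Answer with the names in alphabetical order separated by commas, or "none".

Kenji

*himself* is a reflexive; Principle A requires it to be bound within its binding domain — the matrix clause.
— Kenji: subject of the matrix clause; c-commands the reflexive within its binding domain — allowed (Principle A).
— Sam: possessor inside the subject DP of the clause headed by 'admired'; does not c-command the reflexive — cannot bind it (Principle A).
— Sam's nephew: subject of the clause headed by 'admired'; does not c-command the reflexive — cannot bind it (Principle A).
— Yusuf: object of the clause headed by 'told'; does not c-command the reflexive — cannot bind it (Principle A).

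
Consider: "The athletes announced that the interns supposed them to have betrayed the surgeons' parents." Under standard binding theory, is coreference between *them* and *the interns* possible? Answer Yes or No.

No

*the interns* is an R-expression; Principle C requires it to be free (not bound by any c-commanding expression).
— them: subject of the clause headed by 'betrayed'; the R-expression locally c-commands the pronoun — coreference blocked (Principle B on the pronoun).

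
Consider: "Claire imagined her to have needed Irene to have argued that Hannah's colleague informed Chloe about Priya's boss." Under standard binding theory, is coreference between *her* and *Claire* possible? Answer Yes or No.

*Claire* is an R-expression; Principle C requires it to be free (not bound by any c-commanding expression).
— her: subject of the clause headed by 'needed'; the R-expression locally c-commands the pronoun — coreference blocked (Principle B on the pronoun).

No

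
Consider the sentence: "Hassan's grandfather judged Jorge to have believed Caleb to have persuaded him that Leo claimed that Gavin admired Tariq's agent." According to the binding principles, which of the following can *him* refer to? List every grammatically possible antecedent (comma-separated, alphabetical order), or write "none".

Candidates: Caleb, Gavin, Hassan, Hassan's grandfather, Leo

Hassan, Hassan's grandfather

*him* is a pronoun; Principle B requires it to be free in its binding domain — the clause headed by 'persuaded'.
— Caleb: subject of the clause headed by 'persuaded'; c-commands the pronoun within its binding domain — blocked (Principle B).
— Gavin: subject of the clause headed by 'admired'; is c-commanded by the pronoun; coreference would bind this R-expression — blocked (Principle C).
— Hassan: possessor inside the subject DP of the matrix clause; does not c-command the pronoun — Principle B does not apply; allowed.
— Hassan's grandfather: subject of the matrix clause; c-commands the pronoun but lies outside its binding domain — allowed.
— Leo: subject of the clause headed by 'claimed'; is c-commanded by the pronoun; coreference would bind this R-expression — blocked (Principle C).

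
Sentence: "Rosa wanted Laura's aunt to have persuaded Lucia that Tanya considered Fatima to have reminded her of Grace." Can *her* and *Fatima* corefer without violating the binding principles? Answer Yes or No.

*Fatima* is an R-expression; Principle C requires it to be free (not bound by any c-commanding expression).
— her: object of the clause headed by 'reminded'; the R-expression locally c-commands the pronoun — coreference blocked (Principle B on the pronoun).

No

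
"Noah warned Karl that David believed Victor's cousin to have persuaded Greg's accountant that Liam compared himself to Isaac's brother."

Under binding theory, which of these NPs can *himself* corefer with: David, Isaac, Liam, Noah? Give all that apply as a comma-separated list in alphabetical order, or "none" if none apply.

*himself* is a reflexive; Principle A requires it to be bound within its binding domain — the clause headed by 'compared'.
— David: subject of the clause headed by 'believed'; c-commands the reflexive but lies outside its binding domain — cannot bind it (Principle A).
— Isaac: possessor inside the second object DP of the clause headed by 'compared'; does not c-command the reflexive — cannot bind it (Principle A).
— Liam: subject of the clause headed by 'compared'; c-commands the reflexive within its binding domain — allowed (Principle A).
— Noah: subject of the matrix clause; c-commands the reflexive but lies outside its binding domain — cannot bind it (Principle A).

Liam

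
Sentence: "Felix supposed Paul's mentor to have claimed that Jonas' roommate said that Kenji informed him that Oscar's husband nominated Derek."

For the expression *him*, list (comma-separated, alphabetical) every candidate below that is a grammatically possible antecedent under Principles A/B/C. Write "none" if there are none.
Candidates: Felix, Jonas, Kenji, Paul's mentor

*him* is a pronoun; Principle B requires it to be free in its binding domain — the clause headed by 'informed'.
— Felix: subject of the matrix clause; c-commands the pronoun but lies outside its binding domain — allowed.
— Jonas: possessor inside the subject DP of the clause headed by 'said'; does not c-command the pronoun — Principle B does not apply; allowed.
— Kenji: subject of the clause headed by 'informed'; c-commands the pronoun within its binding domain — blocked (Principle B).
— Paul's mentor: subject of the clause headed by 'claimed'; c-commands the pronoun but lies outside its binding domain — allowed.

Felix, Jonas, Paul's mentor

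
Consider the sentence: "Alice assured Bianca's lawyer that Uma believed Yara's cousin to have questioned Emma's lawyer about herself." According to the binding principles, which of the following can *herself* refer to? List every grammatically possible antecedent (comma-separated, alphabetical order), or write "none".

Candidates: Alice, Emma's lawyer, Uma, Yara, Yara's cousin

Emma's lawyer, Yara's cousin

*herself* is a reflexive; Principle A requires it to be bound within its binding domain — the clause headed by 'questioned'.
— Alice: subject of the matrix clause; c-commands the reflexive but lies outside its binding domain — cannot bind it (Principle A).
— Emma's lawyer: object of the clause headed by 'questioned'; c-commands the reflexive within its binding domain — allowed (Principle A).
— Uma: subject of the clause headed by 'believed'; c-commands the reflexive but lies outside its binding domain — cannot bind it (Principle A).
— Yara: possessor inside the subject DP of the clause headed by 'questioned'; does not c-command the reflexive — cannot bind it (Principle A).
— Yara's cousin: subject of the clause headed by 'questioned'; c-commands the reflexive within its binding domain — allowed (Principle A).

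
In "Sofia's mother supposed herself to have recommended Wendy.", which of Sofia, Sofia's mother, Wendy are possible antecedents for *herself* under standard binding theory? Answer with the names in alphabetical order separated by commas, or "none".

*herself* is a reflexive; Principle A requires it to be bound within its binding domain — the matrix clause.
— Sofia: possessor inside the subject DP of the matrix clause; does not c-command the reflexive — cannot bind it (Principle A).
— Sofia's mother: subject of the matrix clause; c-commands the reflexive within its binding domain — allowed (Principle A).
— Wendy: object of the clause headed by 'recommended'; does not c-command the reflexive — cannot bind it (Principle A).

Sofia's mother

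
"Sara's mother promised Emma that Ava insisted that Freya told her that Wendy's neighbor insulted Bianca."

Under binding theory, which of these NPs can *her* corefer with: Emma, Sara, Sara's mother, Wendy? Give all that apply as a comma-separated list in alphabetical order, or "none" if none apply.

Emma, Sara, Sara's mother

*her* is a pronoun; Principle B requires it to be free in its binding domain — the clause headed by 'told'.
— Emma: object of the matrix clause; c-commands the pronoun but lies outside its binding domain — allowed.
— Sara: possessor inside the subject DP of the matrix clause; does not c-command the pronoun — Principle B does not apply; allowed.
— Sara's mother: subject of the matrix clause; c-commands the pronoun but lies outside its binding domain — allowed.
— Wendy: possessor inside the subject DP of the clause headed by 'insulted'; is c-commanded by the pronoun; coreference would bind this R-expression — blocked (Principle C).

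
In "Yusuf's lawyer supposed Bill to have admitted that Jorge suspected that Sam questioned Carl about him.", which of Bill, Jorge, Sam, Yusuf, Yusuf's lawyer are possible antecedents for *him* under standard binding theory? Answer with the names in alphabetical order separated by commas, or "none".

Bill, Jorge, Yusuf, Yusuf's lawyer

*him* is a pronoun; Principle B requires it to be free in its binding domain — the clause headed by 'questioned'.
— Bill: subject of the clause headed by 'admitted'; c-commands the pronoun but lies outside its binding domain — allowed.
— Jorge: subject of the clause headed by 'suspected'; c-commands the pronoun but lies outside its binding domain — allowed.
— Sam: subject of the clause headed by 'questioned'; c-commands the pronoun within its binding domain — blocked (Principle B).
— Yusuf: possessor inside the subject DP of the matrix clause; does not c-command the pronoun — Principle B does not apply; allowed.
— Yusuf's lawyer: subject of the matrix clause; c-commands the pronoun but lies outside its binding domain — allowed.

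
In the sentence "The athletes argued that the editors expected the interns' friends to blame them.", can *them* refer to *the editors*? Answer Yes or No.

Yes

*them* is a pronoun; Principle B requires it to be free in its binding domain — the clause headed by 'blame'.
— the editors: subject of the clause headed by 'expected'; c-commands the pronoun but lies outside its binding domain — allowed.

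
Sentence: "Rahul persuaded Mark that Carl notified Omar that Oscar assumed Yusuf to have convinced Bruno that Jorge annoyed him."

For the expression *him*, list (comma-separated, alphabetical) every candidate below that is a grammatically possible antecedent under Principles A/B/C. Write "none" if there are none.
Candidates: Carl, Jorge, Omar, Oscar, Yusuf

*him* is a pronoun; Principle B requires it to be free in its binding domain — the clause headed by 'annoyed'.
— Carl: subject of the clause headed by 'notified'; c-commands the pronoun but lies outside its binding domain — allowed.
— Jorge: subject of the clause headed by 'annoyed'; c-commands the pronoun within its binding domain — blocked (Principle B).
— Omar: object of the clause headed by 'notified'; c-commands the pronoun but lies outside its binding domain — allowed.
— Oscar: subject of the clause headed by 'assumed'; c-commands the pronoun but lies outside its binding domain — allowed.
— Yusuf: subject of the clause headed by 'convinced'; c-commands the pronoun but lies outside its binding domain — allowed.

Carl, Omar, Oscar, Yusuf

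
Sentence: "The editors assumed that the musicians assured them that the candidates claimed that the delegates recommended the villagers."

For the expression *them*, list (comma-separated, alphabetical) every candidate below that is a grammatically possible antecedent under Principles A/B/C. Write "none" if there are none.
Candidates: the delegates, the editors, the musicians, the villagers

the editors

*them* is a pronoun; Principle B requires it to be free in its binding domain — the clause headed by 'assured'.
— the delegates: subject of the clause headed by 'recommended'; is c-commanded by the pronoun; coreference would bind this R-expression — blocked (Principle C).
— the editors: subject of the matrix clause; c-commands the pronoun but lies outside its binding domain — allowed.
— the musicians: subject of the clause headed by 'assured'; c-commands the pronoun within its binding domain — blocked (Principle B).
— the villagers: object of the clause headed by 'recommended'; is c-commanded by the pronoun; coreference would bind this R-expression — blocked (Principle C).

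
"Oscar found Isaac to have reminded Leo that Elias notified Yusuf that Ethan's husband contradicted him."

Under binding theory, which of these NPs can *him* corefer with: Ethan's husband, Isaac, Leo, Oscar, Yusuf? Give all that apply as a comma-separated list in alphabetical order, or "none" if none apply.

Isaac, Leo, Oscar, Yusuf

*him* is a pronoun; Principle B requires it to be free in its binding domain — the clause headed by 'contradicted'.
— Ethan's husband: subject of the clause headed by 'contradicted'; c-commands the pronoun within its binding domain — blocked (Principle B).
— Isaac: subject of the clause headed by 'reminded'; c-commands the pronoun but lies outside its binding domain — allowed.
— Leo: object of the clause headed by 'reminded'; c-commands the pronoun but lies outside its binding domain — allowed.
— Oscar: subject of the matrix clause; c-commands the pronoun but lies outside its binding domain — allowed.
— Yusuf: object of the clause headed by 'notified'; c-commands the pronoun but lies outside its binding domain — allowed.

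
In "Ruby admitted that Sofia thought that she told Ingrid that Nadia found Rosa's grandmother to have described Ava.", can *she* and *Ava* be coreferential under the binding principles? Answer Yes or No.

No

*Ava* is an R-expression; Principle C requires it to be free (not bound by any c-commanding expression).
— she: subject of the clause headed by 'told'; the pronoun c-commands the R-expression — coreference blocked (Principle C).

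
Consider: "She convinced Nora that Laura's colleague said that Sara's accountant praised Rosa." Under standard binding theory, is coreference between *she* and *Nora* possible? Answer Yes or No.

No

*Nora* is an R-expression; Principle C requires it to be free (not bound by any c-commanding expression).
— she: subject of the matrix clause; the pronoun c-commands the R-expression — coreference blocked (Principle C).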